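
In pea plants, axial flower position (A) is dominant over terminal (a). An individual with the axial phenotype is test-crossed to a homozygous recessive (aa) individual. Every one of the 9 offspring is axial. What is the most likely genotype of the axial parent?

Test cross: ? × aa
All offspring are axial.
If the unknown parent were heterozygous (Aa), about half of 9 offspring would be terminal; none are. The unknown parent is most likely homozygous dominant (AA).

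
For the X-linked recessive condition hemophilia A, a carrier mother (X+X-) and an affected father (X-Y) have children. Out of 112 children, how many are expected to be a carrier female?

Cross: X+X- × X-Y
Offspring: 1 X+X-, 1 X+Y, 1 X-X-, 1 X-Y
Probability of a carrier female: 1/4
Expected count = 1/4 × 112 = 28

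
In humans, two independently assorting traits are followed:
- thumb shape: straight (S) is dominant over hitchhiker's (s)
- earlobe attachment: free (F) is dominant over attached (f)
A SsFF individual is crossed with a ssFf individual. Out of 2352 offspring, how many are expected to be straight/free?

Dihybrid cross SsFF × ssFf — consider each gene separately:
thumb shape: Ss × ss → 2 Ss, 2 ss → 2 S_ : 2 ss (out of 4)
earlobe attachment: FF × Ff → 2 FF, 2 Ff → 4 F_ (out of 4)
Combine (counts out of 4 × 4 = 16): straight/free (S_F_) = 2×4 = 8; hitchhiker's/free (ssF_) = 2×4 = 8
Phenotype counts (out of 16): 8 straight/free, 8 hitchhiker's/free
straight/free: 8 out of 16 → fraction 1/2
Expected count = 1/2 × 2352 = 1176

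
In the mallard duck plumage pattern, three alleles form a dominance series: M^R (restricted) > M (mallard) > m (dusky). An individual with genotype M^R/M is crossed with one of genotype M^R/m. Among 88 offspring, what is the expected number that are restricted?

Cross: M^R/M × M^R/m
Allele dominance: M^R > M > m
Offspring genotypes: 1 M^R/M^R, 1 M^R/m, 1 M^R/M, 1 M/m
Phenotype counts: 3 restricted, 1 mallard
restricted: 3 out of 4 → fraction 3/4
Expected count = 3/4 × 88 = 66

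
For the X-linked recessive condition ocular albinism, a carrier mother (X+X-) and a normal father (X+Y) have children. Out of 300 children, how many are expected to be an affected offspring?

Cross: X+X- × X+Y
Offspring: 1 X+X+, 1 X+Y, 1 X+X-, 1 X-Y
Probability of an affected offspring: 1/4
Expected count = 1/4 × 300 = 75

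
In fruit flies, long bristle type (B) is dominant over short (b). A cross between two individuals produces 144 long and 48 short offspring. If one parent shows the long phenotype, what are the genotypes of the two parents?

Observed offspring: 144 long, 48 short
The observed ratio simplifies to 3:1. Short (bb) offspring appear, so each parent must contribute one b allele. The parent stated to show long carries B, so it is Bb. The other parent is then either Bb or bb: Bb × bb would give a 1:1 split, whereas Bb × Bb gives 3:1 — matching the data. So both parents are heterozygous (Bb × Bb).
Parent genotypes: Bb × Bb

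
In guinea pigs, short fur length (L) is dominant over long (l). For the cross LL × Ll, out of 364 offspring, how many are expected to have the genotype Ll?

Punnett square for LL × Ll:
Offspring genotypes: 2 LL, 2 Ll
Total offspring: 4
Count with target: 2
Probability: 2/4 = 1/2
Expected count = 1/2 × 364 = 182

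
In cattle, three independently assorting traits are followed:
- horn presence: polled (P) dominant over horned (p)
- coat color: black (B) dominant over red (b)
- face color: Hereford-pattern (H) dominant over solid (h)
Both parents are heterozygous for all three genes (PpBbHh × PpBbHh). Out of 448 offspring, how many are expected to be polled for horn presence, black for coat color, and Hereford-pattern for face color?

Trihybrid cross: PpBbHh × PpBbHh
Each trait segregates independently with a 3:1 phenotypic ratio, so each gene contributes 3/4 (dominant) or 1/4 (recessive).
Target: polled (horn presence), black (coat color), Hereford-pattern (face color)
Probability = product of independent per-trait probabilities
= 3/4 × 3/4 × 3/4 = 27/64
Expected count = 27/64 × 448 = 189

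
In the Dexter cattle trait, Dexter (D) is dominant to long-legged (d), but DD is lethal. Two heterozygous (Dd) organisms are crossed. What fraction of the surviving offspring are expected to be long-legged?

Cross: Dd × Dd
Punnett square offspring (before lethality): 1 DD, 2 Dd, 1 dd
The DD genotype is lethal (embryos die); surviving offspring: 2 Dd, 1 dd
long-legged: 1 out of 3
Probability: 1/3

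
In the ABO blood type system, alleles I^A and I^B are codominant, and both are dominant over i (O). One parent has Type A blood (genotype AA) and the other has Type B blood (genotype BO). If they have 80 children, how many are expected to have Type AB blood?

Cross: AA × BO
Possible offspring genotypes: 2 AB, 2 AO
Blood type counts: 2 Type AB, 2 Type A
Probability of Type AB: 2/4 = 1/2
Expected count = 1/2 × 80 = 40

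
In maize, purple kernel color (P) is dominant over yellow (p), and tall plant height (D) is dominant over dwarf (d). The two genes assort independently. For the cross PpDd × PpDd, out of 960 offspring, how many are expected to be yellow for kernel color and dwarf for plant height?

Dihybrid cross PpDd × PpDd — consider each gene separately:
kernel color: Pp × Pp → 1 PP, 2 Pp, 1 pp → 3 P_ : 1 pp (out of 4)
plant height: Dd × Dd → 1 DD, 2 Dd, 1 dd → 3 D_ : 1 dd (out of 4)
Looking for: yellow (pp) and dwarf (dd)
P(yellow) = 1/4, P(dwarf) = 1/4
P(both) = 1/4 × 1/4 = 1/16
Expected count = 1/16 × 960 = 60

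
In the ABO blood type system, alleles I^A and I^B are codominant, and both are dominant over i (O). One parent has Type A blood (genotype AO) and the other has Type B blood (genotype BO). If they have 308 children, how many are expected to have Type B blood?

Cross: AO × BO
Possible offspring genotypes: 1 AB, 1 AO, 1 BO, 1 OO
Blood type counts: 1 Type AB, 1 Type A, 1 Type B, 1 Type O
Probability of Type B: 1/4
Expected count = 1/4 × 308 = 77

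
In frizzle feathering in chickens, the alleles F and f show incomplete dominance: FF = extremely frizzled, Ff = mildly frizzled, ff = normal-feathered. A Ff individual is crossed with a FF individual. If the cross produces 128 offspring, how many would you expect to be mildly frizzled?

Punnett square for Ff × FF:
Offspring genotypes: 2 FF, 2 Ff
Phenotype counts: 2 extremely frizzled, 2 mildly frizzled
mildly frizzled: 2 out of 4 → fraction 1/2
Expected count = 1/2 × 128 = 64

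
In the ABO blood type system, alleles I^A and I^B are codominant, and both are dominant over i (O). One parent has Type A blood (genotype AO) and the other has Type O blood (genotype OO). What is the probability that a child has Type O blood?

Cross: AO × OO
Possible offspring genotypes: 2 AO, 2 OO
Blood type counts: 2 Type A, 2 Type O
Probability of Type O: 2/4 = 1/2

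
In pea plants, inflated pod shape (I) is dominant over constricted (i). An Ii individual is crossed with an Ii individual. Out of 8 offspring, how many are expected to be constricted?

Punnett square for Ii × Ii:
Offspring genotypes: 1 II, 2 Ii, 1 ii
inflated: 3, constricted: 1
constricted: 1 out of 4 → fraction 1/4
Expected count = 1/4 × 8 = 2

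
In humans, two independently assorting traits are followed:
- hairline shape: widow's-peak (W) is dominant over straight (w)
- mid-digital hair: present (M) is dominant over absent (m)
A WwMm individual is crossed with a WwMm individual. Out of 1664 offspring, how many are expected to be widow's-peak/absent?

Dihybrid cross WwMm × WwMm — consider each gene separately:
hairline shape: Ww × Ww → 1 WW, 2 Ww, 1 ww → 3 W_ : 1 ww (out of 4)
mid-digital hair: Mm × Mm → 1 MM, 2 Mm, 1 mm → 3 M_ : 1 mm (out of 4)
Combine (counts out of 4 × 4 = 16): widow's-peak/present (W_M_) = 3×3 = 9; widow's-peak/absent (W_mm) = 3×1 = 3; straight/present (wwM_) = 1×3 = 3; straight/absent (wwmm) = 1×1 = 1
Phenotype counts (out of 16): 9 widow's-peak/present, 3 widow's-peak/absent, 3 straight/present, 1 straight/absent
widow's-peak/absent: 3 out of 16 → fraction 3/16
Expected count = 3/16 × 1664 = 312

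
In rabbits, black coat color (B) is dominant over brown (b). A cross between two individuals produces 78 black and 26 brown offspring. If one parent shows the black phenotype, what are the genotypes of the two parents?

Observed offspring: 78 black, 26 brown
The observed ratio simplifies to 3:1. Brown (bb) offspring appear, so each parent must contribute one b allele. The parent stated to show black carries B, so it is Bb. The other parent is then either Bb or bb: Bb × bb would give a 1:1 split, whereas Bb × Bb gives 3:1 — matching the data. So both parents are heterozygous (Bb × Bb).
Parent genotypes: Bb × Bb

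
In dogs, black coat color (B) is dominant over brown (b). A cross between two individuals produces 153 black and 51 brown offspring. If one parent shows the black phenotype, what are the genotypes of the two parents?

Observed offspring: 153 black, 51 brown
The observed ratio simplifies to 3:1. Brown (bb) offspring appear, so each parent must contribute one b allele. The parent stated to show black carries B, so it is Bb. The other parent is then either Bb or bb: Bb × bb would give a 1:1 split, whereas Bb × Bb gives 3:1 — matching the data. So both parents are heterozygous (Bb × Bb).
Parent genotypes: Bb × Bb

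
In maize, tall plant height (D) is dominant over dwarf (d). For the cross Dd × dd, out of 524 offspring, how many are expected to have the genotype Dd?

Punnett square for Dd × dd:
Offspring genotypes: 2 Dd, 2 dd
Total offspring: 4
Count with target: 2
Probability: 2/4 = 1/2
Expected count = 1/2 × 524 = 262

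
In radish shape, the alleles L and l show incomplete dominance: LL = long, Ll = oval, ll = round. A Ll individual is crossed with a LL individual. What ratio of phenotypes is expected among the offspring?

Punnett square for Ll × LL:
Offspring genotypes: 2 LL, 2 Ll
Phenotype counts: 2 long, 2 oval
Ratio: 1 long : 1 oval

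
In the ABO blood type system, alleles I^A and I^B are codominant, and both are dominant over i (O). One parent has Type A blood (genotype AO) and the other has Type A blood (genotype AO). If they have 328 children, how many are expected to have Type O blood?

Cross: AO × AO
Possible offspring genotypes: 1 AA, 2 AO, 1 OO
Blood type counts: 3 Type A, 1 Type O
Probability of Type O: 1/4
Expected count = 1/4 × 328 = 82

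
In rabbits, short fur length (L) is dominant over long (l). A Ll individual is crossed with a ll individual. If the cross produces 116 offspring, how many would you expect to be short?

Punnett square for Ll × ll:
Offspring genotypes: 2 Ll, 2 ll
short: 2, long: 2
short: 2 out of 4 → fraction 1/2
Expected count = 1/2 × 116 = 58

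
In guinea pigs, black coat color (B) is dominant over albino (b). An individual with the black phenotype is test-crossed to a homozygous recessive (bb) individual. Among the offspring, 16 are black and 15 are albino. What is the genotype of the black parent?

Test cross: ? × bb
Offspring: 16 black, 15 albino — approximately 1:1.
A 1:1 ratio in a test cross indicates the unknown parent is heterozygous (Bb).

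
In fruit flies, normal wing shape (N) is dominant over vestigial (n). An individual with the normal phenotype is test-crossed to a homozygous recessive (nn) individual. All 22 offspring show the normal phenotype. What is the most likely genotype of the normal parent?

Test cross: ? × nn
All offspring are normal.
If the unknown parent were heterozygous (Nn), about half of 22 offspring would be vestigial; none are. The unknown parent is most likely homozygous dominant (NN).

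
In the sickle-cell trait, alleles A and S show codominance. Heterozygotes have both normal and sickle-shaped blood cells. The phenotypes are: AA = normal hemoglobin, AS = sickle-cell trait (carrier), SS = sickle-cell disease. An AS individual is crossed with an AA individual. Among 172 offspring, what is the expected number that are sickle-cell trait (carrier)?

Punnett square for AS × AA:
Offspring genotypes: 2 AA, 2 AS
Phenotype counts: 2 normal hemoglobin, 2 sickle-cell trait (carrier)
sickle-cell trait (carrier): 2 out of 4 → fraction 1/2
Expected count = 1/2 × 172 = 86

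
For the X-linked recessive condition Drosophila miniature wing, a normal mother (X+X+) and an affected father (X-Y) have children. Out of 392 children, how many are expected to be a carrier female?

Cross: X+X+ × X-Y
Offspring: 2 X+X-, 2 X+Y
Probability of a carrier female: 2/4 = 1/2
Expected count = 1/2 × 392 = 196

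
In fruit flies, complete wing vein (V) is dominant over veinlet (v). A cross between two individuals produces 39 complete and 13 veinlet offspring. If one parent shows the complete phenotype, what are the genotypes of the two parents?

Observed offspring: 39 complete, 13 veinlet
The observed ratio simplifies to 3:1. Veinlet (vv) offspring appear, so each parent must contribute one v allele. The parent stated to show complete carries V, so it is Vv. The other parent is then either Vv or vv: Vv × vv would give a 1:1 split, whereas Vv × Vv gives 3:1 — matching the data. So both parents are heterozygous (Vv × Vv).
Parent genotypes: Vv × Vv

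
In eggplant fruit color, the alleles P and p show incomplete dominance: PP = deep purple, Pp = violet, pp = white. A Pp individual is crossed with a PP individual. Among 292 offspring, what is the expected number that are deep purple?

Punnett square for Pp × PP:
Offspring genotypes: 2 PP, 2 Pp
Phenotype counts: 2 deep purple, 2 violet
deep purple: 2 out of 4 → fraction 1/2
Expected count = 1/2 × 292 = 146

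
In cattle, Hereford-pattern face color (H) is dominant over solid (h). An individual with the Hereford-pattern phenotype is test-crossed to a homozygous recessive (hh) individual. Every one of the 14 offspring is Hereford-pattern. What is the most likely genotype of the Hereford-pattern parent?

Test cross: ? × hh
All offspring are Hereford-pattern.
If the unknown parent were heterozygous (Hh), about half of 14 offspring would be solid; none are. The unknown parent is most likely homozygous dominant (HH).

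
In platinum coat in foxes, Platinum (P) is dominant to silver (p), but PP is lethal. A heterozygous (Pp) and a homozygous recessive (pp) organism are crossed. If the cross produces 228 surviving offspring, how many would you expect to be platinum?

Cross: Pp × pp
Punnett square offspring (before lethality): 2 Pp, 2 pp
No PP offspring are produced in this cross.
platinum: 2 out of 4 → fraction 1/2
Expected count = 1/2 × 228 = 114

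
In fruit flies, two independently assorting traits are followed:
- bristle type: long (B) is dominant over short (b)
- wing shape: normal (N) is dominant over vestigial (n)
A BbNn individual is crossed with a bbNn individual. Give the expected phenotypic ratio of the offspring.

Dihybrid cross BbNn × bbNn — consider each gene separately:
bristle type: Bb × bb → 2 Bb, 2 bb → 2 B_ : 2 bb (out of 4)
wing shape: Nn × Nn → 1 NN, 2 Nn, 1 nn → 3 N_ : 1 nn (out of 4)
Combine (counts out of 4 × 4 = 16): long/normal (B_N_) = 2×3 = 6; long/vestigial (B_nn) = 2×1 = 2; short/normal (bbN_) = 2×3 = 6; short/vestigial (bbnn) = 2×1 = 2
Phenotype counts (out of 16): 6 long/normal, 2 long/vestigial, 6 short/normal, 2 short/vestigial
Ratio: 3 long/normal : 1 long/vestigial : 3 short/normal : 1 short/vestigial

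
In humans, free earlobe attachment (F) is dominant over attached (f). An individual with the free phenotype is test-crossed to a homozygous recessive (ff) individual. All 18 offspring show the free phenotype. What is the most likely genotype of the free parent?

Test cross: ? × ff
All offspring are free.
If the unknown parent were heterozygous (Ff), about half of 18 offspring would be attached; none are. The unknown parent is most likely homozygous dominant (FF).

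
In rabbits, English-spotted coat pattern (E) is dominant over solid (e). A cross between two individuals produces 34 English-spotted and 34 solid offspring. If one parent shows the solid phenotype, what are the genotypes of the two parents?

Observed offspring: 34 English-spotted, 34 solid
The observed ratio simplifies to 1:1. One parent shows solid, so its genotype must be ee. A 1:1 offspring split requires the other parent to be heterozygous (Ee).
Parent genotypes: ee × Ee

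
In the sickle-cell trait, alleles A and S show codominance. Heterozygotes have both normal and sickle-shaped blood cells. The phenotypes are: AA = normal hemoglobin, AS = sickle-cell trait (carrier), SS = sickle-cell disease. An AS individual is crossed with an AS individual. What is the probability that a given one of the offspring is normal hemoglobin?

Punnett square for AS × AS:
Offspring genotypes: 1 AA, 2 AS, 1 SS
Phenotype counts: 1 normal hemoglobin, 2 sickle-cell trait (carrier), 1 sickle-cell disease
normal hemoglobin: 1 out of 4
Probability: 1/4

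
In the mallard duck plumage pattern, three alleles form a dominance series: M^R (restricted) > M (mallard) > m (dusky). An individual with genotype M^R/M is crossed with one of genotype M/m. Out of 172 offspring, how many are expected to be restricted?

Cross: M^R/M × M/m
Allele dominance: M^R > M > m
Offspring genotypes: 1 M^R/M, 1 M^R/m, 1 M/M, 1 M/m
Phenotype counts: 2 restricted, 2 mallard
restricted: 2 out of 4 → fraction 1/2
Expected count = 1/2 × 172 = 86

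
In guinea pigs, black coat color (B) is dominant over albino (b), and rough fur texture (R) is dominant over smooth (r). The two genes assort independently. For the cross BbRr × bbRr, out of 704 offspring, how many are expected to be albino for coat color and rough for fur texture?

Dihybrid cross BbRr × bbRr — consider each gene separately:
coat color: Bb × bb → 2 Bb, 2 bb → 2 B_ : 2 bb (out of 4)
fur texture: Rr × Rr → 1 RR, 2 Rr, 1 rr → 3 R_ : 1 rr (out of 4)
Looking for: albino (bb) and rough (R_)
P(albino) = 2/4, P(rough) = 3/4
P(both) = 2/4 × 3/4 = 6/16 = 3/8
Expected count = 3/8 × 704 = 264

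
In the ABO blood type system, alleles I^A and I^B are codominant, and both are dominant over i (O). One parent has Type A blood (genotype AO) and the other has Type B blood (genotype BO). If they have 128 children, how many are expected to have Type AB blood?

Cross: AO × BO
Possible offspring genotypes: 1 AB, 1 AO, 1 BO, 1 OO
Blood type counts: 1 Type AB, 1 Type A, 1 Type B, 1 Type O
Probability of Type AB: 1/4
Expected count = 1/4 × 128 = 32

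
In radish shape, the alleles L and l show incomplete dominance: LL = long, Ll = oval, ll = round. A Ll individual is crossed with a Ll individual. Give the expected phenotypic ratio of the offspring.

Punnett square for Ll × Ll:
Offspring genotypes: 1 LL, 2 Ll, 1 ll
Phenotype counts: 1 long, 2 oval, 1 round
Ratio: 1 long : 2 oval : 1 round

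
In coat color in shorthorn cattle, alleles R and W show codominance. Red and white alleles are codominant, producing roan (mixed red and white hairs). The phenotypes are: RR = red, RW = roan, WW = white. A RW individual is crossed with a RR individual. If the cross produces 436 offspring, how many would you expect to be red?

Punnett square for RW × RR:
Offspring genotypes: 2 RR, 2 RW
Phenotype counts: 2 red, 2 roan
red: 2 out of 4 → fraction 1/2
Expected count = 1/2 × 436 = 218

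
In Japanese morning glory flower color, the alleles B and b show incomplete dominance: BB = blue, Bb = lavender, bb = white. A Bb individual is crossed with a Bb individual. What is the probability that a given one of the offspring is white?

Punnett square for Bb × Bb:
Offspring genotypes: 1 BB, 2 Bb, 1 bb
Phenotype counts: 1 blue, 2 lavender, 1 white
white: 1 out of 4
Probability: 1/4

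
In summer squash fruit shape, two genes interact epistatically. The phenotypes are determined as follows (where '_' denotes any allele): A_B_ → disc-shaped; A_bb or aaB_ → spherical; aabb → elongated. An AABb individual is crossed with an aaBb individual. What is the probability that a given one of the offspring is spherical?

Cross: AABb × aaBb — consider each gene separately:
A gene: AA × aa → 4 Aa → 4 A_ (out of 4)
B gene: Bb × Bb → 1 BB, 2 Bb, 1 bb → 3 B_ : 1 bb (out of 4)
Genotype classes (out of 4 × 4 = 16): A_B_ = 4×3 = 12; A_bb = 4×1 = 4
Apply the phenotype rules: A_B_ (12) → disc-shaped; A_bb (4) → spherical
Phenotype counts (out of 16): 12 disc-shaped, 4 spherical
spherical: 4 out of 16
Probability: 4/16 = 1/4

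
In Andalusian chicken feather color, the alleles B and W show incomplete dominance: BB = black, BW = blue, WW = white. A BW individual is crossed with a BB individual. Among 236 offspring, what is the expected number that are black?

Punnett square for BW × BB:
Offspring genotypes: 2 BB, 2 BW
Phenotype counts: 2 black, 2 blue
black: 2 out of 4 → fraction 1/2
Expected count = 1/2 × 236 = 118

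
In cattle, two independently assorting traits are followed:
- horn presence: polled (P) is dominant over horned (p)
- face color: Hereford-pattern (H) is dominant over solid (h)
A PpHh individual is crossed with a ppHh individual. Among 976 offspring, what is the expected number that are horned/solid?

Dihybrid cross PpHh × ppHh — consider each gene separately:
horn presence: Pp × pp → 2 Pp, 2 pp → 2 P_ : 2 pp (out of 4)
face color: Hh × Hh → 1 HH, 2 Hh, 1 hh → 3 H_ : 1 hh (out of 4)
Combine (counts out of 4 × 4 = 16): polled/Hereford-pattern (P_H_) = 2×3 = 6; polled/solid (P_hh) = 2×1 = 2; horned/Hereford-pattern (ppH_) = 2×3 = 6; horned/solid (pphh) = 2×1 = 2
Phenotype counts (out of 16): 6 polled/Hereford-pattern, 2 polled/solid, 6 horned/Hereford-pattern, 2 horned/solid
horned/solid: 2 out of 16 → fraction 1/8
Expected count = 1/8 × 976 = 122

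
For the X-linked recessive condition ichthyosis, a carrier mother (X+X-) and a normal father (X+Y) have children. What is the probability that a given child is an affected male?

Cross: X+X- × X+Y
Offspring: 1 X+X+, 1 X+Y, 1 X+X-, 1 X-Y
Probability of an affected male: 1/4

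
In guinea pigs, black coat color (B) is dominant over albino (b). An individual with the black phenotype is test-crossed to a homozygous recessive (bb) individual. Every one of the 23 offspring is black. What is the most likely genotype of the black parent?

Test cross: ? × bb
All offspring are black.
If the unknown parent were heterozygous (Bb), about half of 23 offspring would be albino; none are. The unknown parent is most likely homozygous dominant (BB).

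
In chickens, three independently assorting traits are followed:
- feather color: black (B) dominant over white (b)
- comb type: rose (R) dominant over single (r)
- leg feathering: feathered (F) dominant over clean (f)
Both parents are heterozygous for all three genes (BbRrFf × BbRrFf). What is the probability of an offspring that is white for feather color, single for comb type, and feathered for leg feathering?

Trihybrid cross: BbRrFf × BbRrFf
Each trait segregates independently with a 3:1 phenotypic ratio, so each gene contributes 3/4 (dominant) or 1/4 (recessive).
Target: white (feather color), single (comb type), feathered (leg feathering)
Probability = product of independent per-trait probabilities
= 1/4 × 1/4 × 3/4 = 3/64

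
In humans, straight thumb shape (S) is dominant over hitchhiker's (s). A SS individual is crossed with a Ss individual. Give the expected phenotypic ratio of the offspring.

Punnett square for SS × Ss:
Offspring genotypes: 2 SS, 2 Ss
straight: 4, hitchhiker's: 0
Ratio: all straight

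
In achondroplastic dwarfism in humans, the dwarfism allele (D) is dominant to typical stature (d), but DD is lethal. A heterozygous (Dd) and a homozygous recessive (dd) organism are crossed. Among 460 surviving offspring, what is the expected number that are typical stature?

Cross: Dd × dd
Punnett square offspring (before lethality): 2 Dd, 2 dd
No DD offspring are produced in this cross.
typical stature: 2 out of 4 → fraction 1/2
Expected count = 1/2 × 460 = 230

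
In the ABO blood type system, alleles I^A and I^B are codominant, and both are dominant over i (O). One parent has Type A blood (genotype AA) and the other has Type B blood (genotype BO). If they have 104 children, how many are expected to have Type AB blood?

Cross: AA × BO
Possible offspring genotypes: 2 AB, 2 AO
Blood type counts: 2 Type AB, 2 Type A
Probability of Type AB: 2/4 = 1/2
Expected count = 1/2 × 104 = 52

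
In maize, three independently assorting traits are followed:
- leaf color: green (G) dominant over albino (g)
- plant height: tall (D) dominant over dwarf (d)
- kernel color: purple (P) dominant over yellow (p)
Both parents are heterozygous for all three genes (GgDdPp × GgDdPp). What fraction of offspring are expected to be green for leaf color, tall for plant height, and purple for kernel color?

Trihybrid cross: GgDdPp × GgDdPp
Each trait segregates independently with a 3:1 phenotypic ratio, so each gene contributes 3/4 (dominant) or 1/4 (recessive).
Target: green (leaf color), tall (plant height), purple (kernel color)
Probability = product of independent per-trait probabilities
= 3/4 × 3/4 × 3/4 = 27/64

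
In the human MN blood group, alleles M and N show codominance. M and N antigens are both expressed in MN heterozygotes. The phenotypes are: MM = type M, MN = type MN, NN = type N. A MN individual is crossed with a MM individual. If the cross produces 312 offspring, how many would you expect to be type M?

Punnett square for MN × MM:
Offspring genotypes: 2 MM, 2 MN
Phenotype counts: 2 type M, 2 type MN
type M: 2 out of 4 → fraction 1/2
Expected count = 1/2 × 312 = 156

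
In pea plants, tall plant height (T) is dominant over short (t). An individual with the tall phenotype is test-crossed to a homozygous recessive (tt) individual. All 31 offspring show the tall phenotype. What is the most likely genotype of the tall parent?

Test cross: ? × tt
All offspring are tall.
If the unknown parent were heterozygous (Tt), about half of 31 offspring would be short; none are. The unknown parent is most likely homozygous dominant (TT).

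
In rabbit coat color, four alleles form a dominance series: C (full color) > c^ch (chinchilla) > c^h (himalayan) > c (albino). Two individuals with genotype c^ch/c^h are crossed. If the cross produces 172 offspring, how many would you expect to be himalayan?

Cross: c^ch/c^h × c^ch/c^h
Allele dominance: C > c^ch > c^h > c
Offspring genotypes: 1 c^ch/c^ch, 2 c^ch/c^h, 1 c^h/c^h
Phenotype counts: 3 chinchilla, 1 himalayan
himalayan: 1 out of 4 → fraction 1/4
Expected count = 1/4 × 172 = 43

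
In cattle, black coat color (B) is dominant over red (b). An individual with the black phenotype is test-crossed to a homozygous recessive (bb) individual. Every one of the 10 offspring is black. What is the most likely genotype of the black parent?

Test cross: ? × bb
All offspring are black.
If the unknown parent were heterozygous (Bb), about half of 10 offspring would be red; none are. The unknown parent is most likely homozygous dominant (BB).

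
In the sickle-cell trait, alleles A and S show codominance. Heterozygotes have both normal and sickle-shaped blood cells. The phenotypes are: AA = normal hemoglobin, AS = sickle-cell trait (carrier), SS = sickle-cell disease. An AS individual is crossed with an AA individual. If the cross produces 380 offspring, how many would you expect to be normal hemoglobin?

Punnett square for AS × AA:
Offspring genotypes: 2 AA, 2 AS
Phenotype counts: 2 normal hemoglobin, 2 sickle-cell trait (carrier)
normal hemoglobin: 2 out of 4 → fraction 1/2
Expected count = 1/2 × 380 = 190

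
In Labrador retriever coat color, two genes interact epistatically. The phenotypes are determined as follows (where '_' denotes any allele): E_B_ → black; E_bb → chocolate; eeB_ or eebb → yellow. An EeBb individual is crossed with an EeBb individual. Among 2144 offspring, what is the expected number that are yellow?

Cross: EeBb × EeBb — consider each gene separately:
E gene: Ee × Ee → 1 EE, 2 Ee, 1 ee → 3 E_ : 1 ee (out of 4)
B gene: Bb × Bb → 1 BB, 2 Bb, 1 bb → 3 B_ : 1 bb (out of 4)
Genotype classes (out of 4 × 4 = 16): E_B_ = 3×3 = 9; E_bb = 3×1 = 3; eeB_ = 1×3 = 3; eebb = 1×1 = 1
Apply the phenotype rules: E_B_ (9) → black; E_bb (3) → chocolate; eeB_ (3) + eebb (1) → yellow
Phenotype counts (out of 16): 9 black, 3 chocolate, 4 yellow
yellow: 4 out of 16 → fraction 1/4
Expected count = 1/4 × 2144 = 536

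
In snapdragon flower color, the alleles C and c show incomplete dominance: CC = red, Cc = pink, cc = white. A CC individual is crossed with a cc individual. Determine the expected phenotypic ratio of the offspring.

Punnett square for CC × cc:
Offspring genotypes: 4 Cc
Phenotype counts: 4 pink
Ratio: all pink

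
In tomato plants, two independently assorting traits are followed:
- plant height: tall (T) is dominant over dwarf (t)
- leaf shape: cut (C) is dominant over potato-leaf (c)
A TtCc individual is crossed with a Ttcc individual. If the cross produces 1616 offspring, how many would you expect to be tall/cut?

Dihybrid cross TtCc × Ttcc — consider each gene separately:
plant height: Tt × Tt → 1 TT, 2 Tt, 1 tt → 3 T_ : 1 tt (out of 4)
leaf shape: Cc × cc → 2 Cc, 2 cc → 2 C_ : 2 cc (out of 4)
Combine (counts out of 4 × 4 = 16): tall/cut (T_C_) = 3×2 = 6; tall/potato-leaf (T_cc) = 3×2 = 6; dwarf/cut (ttC_) = 1×2 = 2; dwarf/potato-leaf (ttcc) = 1×2 = 2
Phenotype counts (out of 16): 6 tall/cut, 6 tall/potato-leaf, 2 dwarf/cut, 2 dwarf/potato-leaf
tall/cut: 6 out of 16 → fraction 3/8
Expected count = 3/8 × 1616 = 606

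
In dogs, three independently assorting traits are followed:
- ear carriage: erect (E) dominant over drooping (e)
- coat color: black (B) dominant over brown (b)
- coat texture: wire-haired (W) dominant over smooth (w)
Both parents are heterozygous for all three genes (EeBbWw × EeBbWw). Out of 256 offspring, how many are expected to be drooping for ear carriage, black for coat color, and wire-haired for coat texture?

Trihybrid cross: EeBbWw × EeBbWw
Each trait segregates independently with a 3:1 phenotypic ratio, so each gene contributes 3/4 (dominant) or 1/4 (recessive).
Target: drooping (ear carriage), black (coat color), wire-haired (coat texture)
Probability = product of independent per-trait probabilities
= 1/4 × 3/4 × 3/4 = 9/64
Expected count = 9/64 × 256 = 36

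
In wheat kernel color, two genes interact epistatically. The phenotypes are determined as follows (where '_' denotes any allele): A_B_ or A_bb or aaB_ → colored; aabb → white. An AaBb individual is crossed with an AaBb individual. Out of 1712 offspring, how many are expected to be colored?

Cross: AaBb × AaBb — consider each gene separately:
A gene: Aa × Aa → 1 AA, 2 Aa, 1 aa → 3 A_ : 1 aa (out of 4)
B gene: Bb × Bb → 1 BB, 2 Bb, 1 bb → 3 B_ : 1 bb (out of 4)
Genotype classes (out of 4 × 4 = 16): A_B_ = 3×3 = 9; A_bb = 3×1 = 3; aaB_ = 1×3 = 3; aabb = 1×1 = 1
Apply the phenotype rules: A_B_ (9) + A_bb (3) + aaB_ (3) → colored; aabb (1) → white
Phenotype counts (out of 16): 15 colored, 1 white
colored: 15 out of 16 → fraction 15/16
Expected count = 15/16 × 1712 = 1605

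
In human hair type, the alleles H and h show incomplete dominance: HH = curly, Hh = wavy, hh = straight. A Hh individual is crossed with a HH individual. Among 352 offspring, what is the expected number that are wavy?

Punnett square for Hh × HH:
Offspring genotypes: 2 HH, 2 Hh
Phenotype counts: 2 curly, 2 wavy
wavy: 2 out of 4 → fraction 1/2
Expected count = 1/2 × 352 = 176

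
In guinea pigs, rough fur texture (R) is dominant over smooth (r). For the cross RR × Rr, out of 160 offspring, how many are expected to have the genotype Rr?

Punnett square for RR × Rr:
Offspring genotypes: 2 RR, 2 Rr
Total offspring: 4
Count with target: 2
Probability: 2/4 = 1/2
Expected count = 1/2 × 160 = 80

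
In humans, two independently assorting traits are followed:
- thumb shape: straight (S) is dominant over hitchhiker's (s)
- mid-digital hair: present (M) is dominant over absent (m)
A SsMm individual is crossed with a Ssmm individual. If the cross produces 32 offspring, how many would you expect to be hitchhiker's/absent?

Dihybrid cross SsMm × Ssmm — consider each gene separately:
thumb shape: Ss × Ss → 1 SS, 2 Ss, 1 ss → 3 S_ : 1 ss (out of 4)
mid-digital hair: Mm × mm → 2 Mm, 2 mm → 2 M_ : 2 mm (out of 4)
Combine (counts out of 4 × 4 = 16): straight/present (S_M_) = 3×2 = 6; straight/absent (S_mm) = 3×2 = 6; hitchhiker's/present (ssM_) = 1×2 = 2; hitchhiker's/absent (ssmm) = 1×2 = 2
Phenotype counts (out of 16): 6 straight/present, 6 straight/absent, 2 hitchhiker's/present, 2 hitchhiker's/absent
hitchhiker's/absent: 2 out of 16 → fraction 1/8
Expected count = 1/8 × 32 = 4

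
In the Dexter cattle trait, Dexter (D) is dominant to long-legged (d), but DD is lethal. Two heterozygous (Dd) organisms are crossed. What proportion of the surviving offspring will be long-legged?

Cross: Dd × Dd
Punnett square offspring (before lethality): 1 DD, 2 Dd, 1 dd
The DD genotype is lethal (embryos die); surviving offspring: 2 Dd, 1 dd
long-legged: 1 out of 3
Probability: 1/3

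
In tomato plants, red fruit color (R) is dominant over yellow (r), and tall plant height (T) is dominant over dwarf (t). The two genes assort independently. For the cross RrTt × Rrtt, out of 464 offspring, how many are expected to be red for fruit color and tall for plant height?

Dihybrid cross RrTt × Rrtt — consider each gene separately:
fruit color: Rr × Rr → 1 RR, 2 Rr, 1 rr → 3 R_ : 1 rr (out of 4)
plant height: Tt × tt → 2 Tt, 2 tt → 2 T_ : 2 tt (out of 4)
Looking for: red (R_) and tall (T_)
P(red) = 3/4, P(tall) = 2/4
P(both) = 3/4 × 2/4 = 6/16 = 3/8
Expected count = 3/8 × 464 = 174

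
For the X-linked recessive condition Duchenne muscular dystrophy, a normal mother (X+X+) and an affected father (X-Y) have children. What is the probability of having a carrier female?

Cross: X+X+ × X-Y
Offspring: 2 X+X-, 2 X+Y
Probability of a carrier female: 2/4 = 1/2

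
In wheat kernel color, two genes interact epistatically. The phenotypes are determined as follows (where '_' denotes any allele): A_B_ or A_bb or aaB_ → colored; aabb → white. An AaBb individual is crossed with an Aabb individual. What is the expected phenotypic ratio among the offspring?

Cross: AaBb × Aabb — consider each gene separately:
A gene: Aa × Aa → 1 AA, 2 Aa, 1 aa → 3 A_ : 1 aa (out of 4)
B gene: Bb × bb → 2 Bb, 2 bb → 2 B_ : 2 bb (out of 4)
Genotype classes (out of 4 × 4 = 16): A_B_ = 3×2 = 6; A_bb = 3×2 = 6; aaB_ = 1×2 = 2; aabb = 1×2 = 2
Apply the phenotype rules: A_B_ (6) + A_bb (6) + aaB_ (2) → colored; aabb (2) → white
Phenotype counts (out of 16): 14 colored, 2 white
Ratio: 7 colored : 1 white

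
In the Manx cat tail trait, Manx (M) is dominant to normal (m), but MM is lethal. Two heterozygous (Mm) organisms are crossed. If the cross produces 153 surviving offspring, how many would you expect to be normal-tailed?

Cross: Mm × Mm
Punnett square offspring (before lethality): 1 MM, 2 Mm, 1 mm
The MM genotype is lethal (embryos die); surviving offspring: 2 Mm, 1 mm
normal-tailed: 1 out of 3 → fraction 1/3
Expected count = 1/3 × 153 = 51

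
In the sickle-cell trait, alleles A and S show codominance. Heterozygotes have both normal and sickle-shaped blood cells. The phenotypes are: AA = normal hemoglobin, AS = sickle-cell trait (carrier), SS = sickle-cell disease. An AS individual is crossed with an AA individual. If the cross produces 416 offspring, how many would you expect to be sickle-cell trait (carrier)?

Punnett square for AS × AA:
Offspring genotypes: 2 AA, 2 AS
Phenotype counts: 2 normal hemoglobin, 2 sickle-cell trait (carrier)
sickle-cell trait (carrier): 2 out of 4 → fraction 1/2
Expected count = 1/2 × 416 = 208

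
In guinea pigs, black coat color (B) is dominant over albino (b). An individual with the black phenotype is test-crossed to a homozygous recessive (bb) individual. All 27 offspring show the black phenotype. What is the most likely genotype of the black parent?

Test cross: ? × bb
All offspring are black.
If the unknown parent were heterozygous (Bb), about half of 27 offspring would be albino; none are. The unknown parent is most likely homozygous dominant (BB).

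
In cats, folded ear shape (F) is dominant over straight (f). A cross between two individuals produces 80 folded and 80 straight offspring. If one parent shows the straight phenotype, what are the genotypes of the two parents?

Observed offspring: 80 folded, 80 straight
The observed ratio simplifies to 1:1. One parent shows straight, so its genotype must be ff. A 1:1 offspring split requires the other parent to be heterozygous (Ff).
Parent genotypes: ff × Ff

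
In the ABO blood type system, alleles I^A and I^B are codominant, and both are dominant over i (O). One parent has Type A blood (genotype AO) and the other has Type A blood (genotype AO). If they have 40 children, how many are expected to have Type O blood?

Cross: AO × AO
Possible offspring genotypes: 1 AA, 2 AO, 1 OO
Blood type counts: 3 Type A, 1 Type O
Probability of Type O: 1/4
Expected count = 1/4 × 40 = 10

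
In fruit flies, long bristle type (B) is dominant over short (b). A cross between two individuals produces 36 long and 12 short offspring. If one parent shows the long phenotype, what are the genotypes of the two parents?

Observed offspring: 36 long, 12 short
The observed ratio simplifies to 3:1. Short (bb) offspring appear, so each parent must contribute one b allele. The parent stated to show long carries B, so it is Bb. The other parent is then either Bb or bb: Bb × bb would give a 1:1 split, whereas Bb × Bb gives 3:1 — matching the data. So both parents are heterozygous (Bb × Bb).
Parent genotypes: Bb × Bb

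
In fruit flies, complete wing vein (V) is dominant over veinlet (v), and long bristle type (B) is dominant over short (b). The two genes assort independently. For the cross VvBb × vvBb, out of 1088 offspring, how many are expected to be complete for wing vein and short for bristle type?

Dihybrid cross VvBb × vvBb — consider each gene separately:
wing vein: Vv × vv → 2 Vv, 2 vv → 2 V_ : 2 vv (out of 4)
bristle type: Bb × Bb → 1 BB, 2 Bb, 1 bb → 3 B_ : 1 bb (out of 4)
Looking for: complete (V_) and short (bb)
P(complete) = 2/4, P(short) = 1/4
P(both) = 2/4 × 1/4 = 2/16 = 1/8
Expected count = 1/8 × 1088 = 136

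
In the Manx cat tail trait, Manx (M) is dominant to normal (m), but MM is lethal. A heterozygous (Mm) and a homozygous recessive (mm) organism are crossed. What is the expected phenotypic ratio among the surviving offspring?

Cross: Mm × mm
Punnett square offspring (before lethality): 2 Mm, 2 mm
No MM offspring are produced in this cross.
Ratio: 1 Manx (tailless) : 1 normal-tailed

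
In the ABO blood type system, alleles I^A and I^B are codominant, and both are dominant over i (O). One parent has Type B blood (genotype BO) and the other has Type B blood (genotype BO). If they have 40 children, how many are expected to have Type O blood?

Cross: BO × BO
Possible offspring genotypes: 1 BB, 2 BO, 1 OO
Blood type counts: 3 Type B, 1 Type O
Probability of Type O: 1/4
Expected count = 1/4 × 40 = 10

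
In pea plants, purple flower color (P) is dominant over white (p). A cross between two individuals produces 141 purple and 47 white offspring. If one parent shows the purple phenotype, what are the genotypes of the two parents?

Observed offspring: 141 purple, 47 white
The observed ratio simplifies to 3:1. White (pp) offspring appear, so each parent must contribute one p allele. The parent stated to show purple carries P, so it is Pp. The other parent is then either Pp or pp: Pp × pp would give a 1:1 split, whereas Pp × Pp gives 3:1 — matching the data. So both parents are heterozygous (Pp × Pp).
Parent genotypes: Pp × Pp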